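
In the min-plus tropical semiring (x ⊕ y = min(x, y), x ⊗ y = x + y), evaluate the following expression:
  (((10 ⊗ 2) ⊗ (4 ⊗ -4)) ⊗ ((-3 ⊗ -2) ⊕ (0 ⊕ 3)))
(((10 ⊗ 2) ⊗ (4 ⊗ -4)) ⊗ ((-3 ⊗ -2) ⊕ (0 ⊕ 3))) = 7

Expand innermost to outermost. Recall ⊕ takes the minimum of its arguments and ⊗ takes their sum. Working out the expression (((10 ⊗ 2) ⊗ (4 ⊗ -4)) ⊗ ((-3 ⊗ -2) ⊕ (0 ⊕ 3))) gives 7.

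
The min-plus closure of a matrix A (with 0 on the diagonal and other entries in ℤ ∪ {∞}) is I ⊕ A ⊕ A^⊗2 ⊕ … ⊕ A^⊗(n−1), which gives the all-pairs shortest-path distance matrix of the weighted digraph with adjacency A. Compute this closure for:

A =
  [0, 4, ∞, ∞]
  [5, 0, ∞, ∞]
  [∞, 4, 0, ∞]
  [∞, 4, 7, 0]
Closure =
  [0, 4, ∞, ∞]
  [5, 0, ∞, ∞]
  [9, 4, 0, ∞]
  [9, 4, 7, 0]

This is the Floyd-Warshall all-pairs shortest-path computation. For each intermediate vertex k = 0, 1, …, 3, update dist[i][j] ← min(dist[i][j], dist[i][k] + dist[k][j]). The final matrix gives, for each (i, j), the minimum total weight of any directed path from i to j (possibly empty when i = j).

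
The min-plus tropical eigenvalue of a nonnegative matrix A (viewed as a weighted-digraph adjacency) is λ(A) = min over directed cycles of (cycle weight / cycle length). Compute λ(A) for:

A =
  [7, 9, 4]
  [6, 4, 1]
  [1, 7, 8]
λ(A) = 5/2

Enumerate directed cycles and compute their means (weight / length). Sample:
  cycle 0 → 0: weight = 7, length = 1, mean = 7/1 ≈ 7.000
  cycle 1 → 1: weight = 4, length = 1, mean = 4/1 ≈ 4.000
  cycle 2 → 2: weight = 8, length = 1, mean = 8/1 ≈ 8.000
  cycle 0 → 1 → 0: weight = 15, length = 2, mean = 15/2 ≈ 7.500
  cycle 0 → 2 → 0: weight = 5, length = 2, mean = 5/2 ≈ 2.500
  cycle 1 → 0 → 1: weight = 15, length = 2, mean = 15/2 ≈ 7.500
Minimum mean = 2.500, attained e.g. along the cycle 0 → 2 → 0 with weight 5 and length 2. So λ(A) = 5/2 = 5/2.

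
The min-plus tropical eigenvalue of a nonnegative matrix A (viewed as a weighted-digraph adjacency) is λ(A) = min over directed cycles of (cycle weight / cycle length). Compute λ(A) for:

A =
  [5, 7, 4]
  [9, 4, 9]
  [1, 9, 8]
λ(A) = 5/2

Enumerate directed cycles and compute their means (weight / length). Sample:
  cycle 0 → 0: weight = 5, length = 1, mean = 5/1 ≈ 5.000
  cycle 1 → 1: weight = 4, length = 1, mean = 4/1 ≈ 4.000
  cycle 2 → 2: weight = 8, length = 1, mean = 8/1 ≈ 8.000
  cycle 0 → 1 → 0: weight = 16, length = 2, mean = 16/2 ≈ 8.000
  cycle 0 → 2 → 0: weight = 5, length = 2, mean = 5/2 ≈ 2.500
  cycle 1 → 0 → 1: weight = 16, length = 2, mean = 16/2 ≈ 8.000
Minimum mean = 2.500, attained e.g. along the cycle 0 → 2 → 0 with weight 5 and length 2. So λ(A) = 5/2 = 5/2.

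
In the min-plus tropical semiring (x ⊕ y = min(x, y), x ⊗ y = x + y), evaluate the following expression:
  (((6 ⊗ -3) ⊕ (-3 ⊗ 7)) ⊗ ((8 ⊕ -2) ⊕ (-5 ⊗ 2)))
(((6 ⊗ -3) ⊕ (-3 ⊗ 7)) ⊗ ((8 ⊕ -2) ⊕ (-5 ⊗ 2))) = 0

Expand innermost to outermost. Recall ⊕ takes the minimum of its arguments and ⊗ takes their sum. Working out the expression (((6 ⊗ -3) ⊕ (-3 ⊗ 7)) ⊗ ((8 ⊕ -2) ⊕ (-5 ⊗ 2))) gives 0.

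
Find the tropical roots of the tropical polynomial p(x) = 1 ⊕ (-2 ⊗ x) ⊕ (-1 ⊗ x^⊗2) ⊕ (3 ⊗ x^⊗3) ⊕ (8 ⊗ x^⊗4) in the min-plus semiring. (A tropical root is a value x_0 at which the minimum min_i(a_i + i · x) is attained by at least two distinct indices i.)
Roots: {-5, -4, -1, 3}

Each tropical root is a break point of the lower envelope of the lines y = a_i + i · x (there are 5 lines, with slopes 0, 1, ..., 4). Only the lines that attain the minimum somewhere contribute to roots; other lines are dominated. Here the surviving (envelope) indices are i = 4, i = 3, i = 2, i = 1, i = 0.
Intersections between consecutive envelope lines give the roots: for adjacent envelope indices i < j the intersection is x = (a_i − a_j) / (j − i). Reading off the sorted break points: {-5, -4, -1, 3}.
Verification: at each break x_0, at least two indices attain the minimum of min_i(a_i + i · x_0).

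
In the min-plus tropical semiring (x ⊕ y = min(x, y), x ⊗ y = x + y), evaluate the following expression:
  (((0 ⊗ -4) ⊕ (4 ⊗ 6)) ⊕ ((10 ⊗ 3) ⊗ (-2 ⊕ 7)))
(((0 ⊗ -4) ⊕ (4 ⊗ 6)) ⊕ ((10 ⊗ 3) ⊗ (-2 ⊕ 7))) = -4

Expand innermost to outermost. Recall ⊕ takes the minimum of its arguments and ⊗ takes their sum. Working out the expression (((0 ⊗ -4) ⊕ (4 ⊗ 6)) ⊕ ((10 ⊗ 3) ⊗ (-2 ⊕ 7))) gives -4.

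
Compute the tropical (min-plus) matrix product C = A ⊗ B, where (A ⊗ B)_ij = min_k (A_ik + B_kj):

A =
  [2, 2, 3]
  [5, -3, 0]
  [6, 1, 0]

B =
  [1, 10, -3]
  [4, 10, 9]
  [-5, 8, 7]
A ⊗ B =
  [-2, 11, -1]
  [-5, 7, 2]
  [-5, 8, 3]

Apply the min-plus product entry-by-entry:
  C[0][0] = min over k of (A[0][0] + B[0][0] = 2 + 1 = 3, A[0][1] + B[1][0] = 2 + 4 = 6, A[0][2] + B[2][0] = 3 + -5 = -2) = -2 (attained at k = 2)
  C[0][1] = min over k of (A[0][0] + B[0][1] = 2 + 10 = 12, A[0][1] + B[1][1] = 2 + 10 = 12, A[0][2] + B[2][1] = 3 + 8 = 11) = 11 (attained at k = 2)
  C[0][2] = min over k of (A[0][0] + B[0][2] = 2 + -3 = -1, A[0][1] + B[1][2] = 2 + 9 = 11, A[0][2] + B[2][2] = 3 + 7 = 10) = -1 (attained at k = 0)
  C[1][0] = min over k of (A[1][0] + B[0][0] = 5 + 1 = 6, A[1][1] + B[1][0] = -3 + 4 = 1, A[1][2] + B[2][0] = 0 + -5 = -5) = -5 (attained at k = 2)
  C[1][1] = min over k of (A[1][0] + B[0][1] = 5 + 10 = 15, A[1][1] + B[1][1] = -3 + 10 = 7, A[1][2] + B[2][1] = 0 + 8 = 8) = 7 (attained at k = 1)
  C[1][2] = min over k of (A[1][0] + B[0][2] = 5 + -3 = 2, A[1][1] + B[1][2] = -3 + 9 = 6, A[1][2] + B[2][2] = 0 + 7 = 7) = 2 (attained at k = 0)
  C[2][0] = min over k of (A[2][0] + B[0][0] = 6 + 1 = 7, A[2][1] + B[1][0] = 1 + 4 = 5, A[2][2] + B[2][0] = 0 + -5 = -5) = -5 (attained at k = 2)
  C[2][1] = min over k of (A[2][0] + B[0][1] = 6 + 10 = 16, A[2][1] + B[1][1] = 1 + 10 = 11, A[2][2] + B[2][1] = 0 + 8 = 8) = 8 (attained at k = 2)
  C[2][2] = min over k of (A[2][0] + B[0][2] = 6 + -3 = 3, A[2][1] + B[1][2] = 1 + 9 = 10, A[2][2] + B[2][2] = 0 + 7 = 7) = 3 (attained at k = 0)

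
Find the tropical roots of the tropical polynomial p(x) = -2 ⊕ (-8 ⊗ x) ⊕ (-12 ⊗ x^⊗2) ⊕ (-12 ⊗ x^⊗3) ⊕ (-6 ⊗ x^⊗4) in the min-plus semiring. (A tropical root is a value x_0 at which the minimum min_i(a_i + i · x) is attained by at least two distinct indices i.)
Roots: {-6, 0, 4, 6}

Each tropical root is a break point of the lower envelope of the lines y = a_i + i · x (there are 5 lines, with slopes 0, 1, ..., 4). Only the lines that attain the minimum somewhere contribute to roots; other lines are dominated. Here the surviving (envelope) indices are i = 4, i = 3, i = 2, i = 1, i = 0.
Intersections between consecutive envelope lines give the roots: for adjacent envelope indices i < j the intersection is x = (a_i − a_j) / (j − i). Reading off the sorted break points: {-6, 0, 4, 6}.
Verification: at each break x_0, at least two indices attain the minimum of min_i(a_i + i · x_0).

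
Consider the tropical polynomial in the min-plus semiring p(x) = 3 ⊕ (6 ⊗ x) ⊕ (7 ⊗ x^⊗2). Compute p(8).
p(8) = 3

A tropical monomial a ⊗ x^⊗i evaluates to a + i · x. Evaluating each term at x = 8:
  Term 0 contributes 3 + 0 · 8 = 3
  Term 1 contributes 6 + 1 · 8 = 14
  Term 2 contributes 7 + 2 · 8 = 23
p(8) = ⊕ of these = min[3, 14, 23] = 3.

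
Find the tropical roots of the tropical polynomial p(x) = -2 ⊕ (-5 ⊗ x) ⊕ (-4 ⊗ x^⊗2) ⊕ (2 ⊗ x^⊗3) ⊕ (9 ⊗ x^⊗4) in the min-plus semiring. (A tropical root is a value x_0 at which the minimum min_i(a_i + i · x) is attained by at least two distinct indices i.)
Roots: {-7, -6, -1, 3}

Each tropical root is a break point of the lower envelope of the lines y = a_i + i · x (there are 5 lines, with slopes 0, 1, ..., 4). Only the lines that attain the minimum somewhere contribute to roots; other lines are dominated. Here the surviving (envelope) indices are i = 4, i = 3, i = 2, i = 1, i = 0.
Intersections between consecutive envelope lines give the roots: for adjacent envelope indices i < j the intersection is x = (a_i − a_j) / (j − i). Reading off the sorted break points: {-7, -6, -1, 3}.
Verification: at each break x_0, at least two indices attain the minimum of min_i(a_i + i · x_0).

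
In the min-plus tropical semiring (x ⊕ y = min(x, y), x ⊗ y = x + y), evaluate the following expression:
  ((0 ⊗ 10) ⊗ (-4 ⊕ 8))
((0 ⊗ 10) ⊗ (-4 ⊕ 8)) = 6

Expand innermost to outermost. Recall ⊕ takes the minimum of its arguments and ⊗ takes their sum. Working out the expression ((0 ⊗ 10) ⊗ (-4 ⊕ 8)) gives 6.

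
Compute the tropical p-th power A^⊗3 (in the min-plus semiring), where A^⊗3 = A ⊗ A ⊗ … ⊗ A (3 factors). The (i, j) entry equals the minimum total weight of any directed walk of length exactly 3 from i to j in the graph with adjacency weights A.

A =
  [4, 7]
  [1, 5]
A^⊗3 =
  [12, 15]
  [9, 12]

Each entry (A^⊗3)_ij equals the minimum over all length-3 walks i = v_0 → v_1 → … → v_3 = j of Σ_t A[v_t][v_{t+1}]. For example, for (i, j) = (0, 1) we minimise over 4 possible intermediate vertex sequences; the minimum is 15, attained along the walk 0 → 0 → 0 → 1.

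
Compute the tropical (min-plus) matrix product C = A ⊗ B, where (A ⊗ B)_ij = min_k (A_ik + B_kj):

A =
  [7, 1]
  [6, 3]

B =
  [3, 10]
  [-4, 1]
A ⊗ B =
  [-3, 2]
  [-1, 4]

Apply the min-plus product entry-by-entry:
  C[0][0] = min over k of (A[0][0] + B[0][0] = 7 + 3 = 10, A[0][1] + B[1][0] = 1 + -4 = -3) = -3 (attained at k = 1)
  C[0][1] = min over k of (A[0][0] + B[0][1] = 7 + 10 = 17, A[0][1] + B[1][1] = 1 + 1 = 2) = 2 (attained at k = 1)
  C[1][0] = min over k of (A[1][0] + B[0][0] = 6 + 3 = 9, A[1][1] + B[1][0] = 3 + -4 = -1) = -1 (attained at k = 1)
  C[1][1] = min over k of (A[1][0] + B[0][1] = 6 + 10 = 16, A[1][1] + B[1][1] = 3 + 1 = 4) = 4 (attained at k = 1)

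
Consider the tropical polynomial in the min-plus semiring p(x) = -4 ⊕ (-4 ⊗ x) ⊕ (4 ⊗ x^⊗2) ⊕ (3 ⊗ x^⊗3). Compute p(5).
p(5) = -4

A tropical monomial a ⊗ x^⊗i evaluates to a + i · x. Evaluating each term at x = 5:
  Term 0 contributes -4 + 0 · 5 = -4
  Term 1 contributes -4 + 1 · 5 = 1
  Term 2 contributes 4 + 2 · 5 = 14
  Term 3 contributes 3 + 3 · 5 = 18
p(5) = ⊕ of these = min[-4, 1, 14, 18] = -4.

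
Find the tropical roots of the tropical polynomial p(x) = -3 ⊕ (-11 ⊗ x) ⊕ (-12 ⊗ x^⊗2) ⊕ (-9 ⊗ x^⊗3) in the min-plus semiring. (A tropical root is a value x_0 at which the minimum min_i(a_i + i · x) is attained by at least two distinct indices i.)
Roots: {-3, 1, 8}

Each tropical root is a break point of the lower envelope of the lines y = a_i + i · x (there are 4 lines, with slopes 0, 1, ..., 3). Only the lines that attain the minimum somewhere contribute to roots; other lines are dominated. Here the surviving (envelope) indices are i = 3, i = 2, i = 1, i = 0.
Intersections between consecutive envelope lines give the roots: for adjacent envelope indices i < j the intersection is x = (a_i − a_j) / (j − i). Reading off the sorted break points: {-3, 1, 8}.
Verification: at each break x_0, at least two indices attain the minimum of min_i(a_i + i · x_0).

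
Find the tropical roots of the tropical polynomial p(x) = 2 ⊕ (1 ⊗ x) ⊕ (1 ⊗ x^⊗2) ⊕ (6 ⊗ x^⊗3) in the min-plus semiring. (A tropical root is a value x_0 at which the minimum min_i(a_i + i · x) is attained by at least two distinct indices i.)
Roots: {-5, 0, 1}

Each tropical root is a break point of the lower envelope of the lines y = a_i + i · x (there are 4 lines, with slopes 0, 1, ..., 3). Only the lines that attain the minimum somewhere contribute to roots; other lines are dominated. Here the surviving (envelope) indices are i = 3, i = 2, i = 1, i = 0.
Intersections between consecutive envelope lines give the roots: for adjacent envelope indices i < j the intersection is x = (a_i − a_j) / (j − i). Reading off the sorted break points: {-5, 0, 1}.
Verification: at each break x_0, at least two indices attain the minimum of min_i(a_i + i · x_0).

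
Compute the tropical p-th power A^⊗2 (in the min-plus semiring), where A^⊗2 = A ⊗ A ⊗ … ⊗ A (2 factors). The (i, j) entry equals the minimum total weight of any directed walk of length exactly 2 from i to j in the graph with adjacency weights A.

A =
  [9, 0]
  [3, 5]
A^⊗2 =
  [3, 5]
  [8, 3]

Each entry (A^⊗2)_ij equals the minimum over all length-2 walks i = v_0 → v_1 → … → v_2 = j of Σ_t A[v_t][v_{t+1}]. For example, for (i, j) = (0, 1) we minimise over 2 possible intermediate vertex sequences; the minimum is 5, attained along the walk 0 → 1 → 1.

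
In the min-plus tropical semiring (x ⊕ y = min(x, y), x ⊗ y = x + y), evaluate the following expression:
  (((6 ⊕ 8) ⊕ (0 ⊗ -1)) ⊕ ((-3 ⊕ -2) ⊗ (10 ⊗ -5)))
(((6 ⊕ 8) ⊕ (0 ⊗ -1)) ⊕ ((-3 ⊕ -2) ⊗ (10 ⊗ -5))) = -1

Expand innermost to outermost. Recall ⊕ takes the minimum of its arguments and ⊗ takes their sum. Working out the expression (((6 ⊕ 8) ⊕ (0 ⊗ -1)) ⊕ ((-3 ⊕ -2) ⊗ (10 ⊗ -5))) gives -1.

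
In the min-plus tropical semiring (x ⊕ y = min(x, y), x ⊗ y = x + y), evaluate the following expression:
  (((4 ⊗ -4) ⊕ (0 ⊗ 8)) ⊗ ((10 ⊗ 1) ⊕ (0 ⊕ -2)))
(((4 ⊗ -4) ⊕ (0 ⊗ 8)) ⊗ ((10 ⊗ 1) ⊕ (0 ⊕ -2))) = -2

Expand innermost to outermost. Recall ⊕ takes the minimum of its arguments and ⊗ takes their sum. Working out the expression (((4 ⊗ -4) ⊕ (0 ⊗ 8)) ⊗ ((10 ⊗ 1) ⊕ (0 ⊕ -2))) gives -2.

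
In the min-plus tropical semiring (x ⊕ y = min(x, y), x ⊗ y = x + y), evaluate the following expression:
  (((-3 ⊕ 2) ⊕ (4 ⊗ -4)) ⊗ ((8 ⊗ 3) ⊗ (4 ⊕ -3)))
(((-3 ⊕ 2) ⊕ (4 ⊗ -4)) ⊗ ((8 ⊗ 3) ⊗ (4 ⊕ -3))) = 5

Expand innermost to outermost. Recall ⊕ takes the minimum of its arguments and ⊗ takes their sum. Working out the expression (((-3 ⊕ 2) ⊕ (4 ⊗ -4)) ⊗ ((8 ⊗ 3) ⊗ (4 ⊕ -3))) gives 5.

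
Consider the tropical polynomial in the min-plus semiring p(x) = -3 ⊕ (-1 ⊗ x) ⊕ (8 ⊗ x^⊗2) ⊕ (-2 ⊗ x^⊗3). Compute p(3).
p(3) = -3

A tropical monomial a ⊗ x^⊗i evaluates to a + i · x. Evaluating each term at x = 3:
  Term 0 contributes -3 + 0 · 3 = -3
  Term 1 contributes -1 + 1 · 3 = 2
  Term 2 contributes 8 + 2 · 3 = 14
  Term 3 contributes -2 + 3 · 3 = 7
p(3) = ⊕ of these = min[-3, 2, 14, 7] = -3.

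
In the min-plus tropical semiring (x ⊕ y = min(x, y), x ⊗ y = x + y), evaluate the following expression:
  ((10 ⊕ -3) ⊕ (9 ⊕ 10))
((10 ⊕ -3) ⊕ (9 ⊕ 10)) = -3

Expand innermost to outermost. Recall ⊕ takes the minimum of its arguments and ⊗ takes their sum. Working out the expression ((10 ⊕ -3) ⊕ (9 ⊕ 10)) gives -3.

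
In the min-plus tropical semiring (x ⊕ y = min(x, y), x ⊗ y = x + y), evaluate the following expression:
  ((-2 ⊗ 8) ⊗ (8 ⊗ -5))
((-2 ⊗ 8) ⊗ (8 ⊗ -5)) = 9

Expand innermost to outermost. Recall ⊕ takes the minimum of its arguments and ⊗ takes their sum. Working out the expression ((-2 ⊗ 8) ⊗ (8 ⊗ -5)) gives 9.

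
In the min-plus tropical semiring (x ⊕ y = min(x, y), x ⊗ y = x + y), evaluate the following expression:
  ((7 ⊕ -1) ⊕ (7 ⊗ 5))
((7 ⊕ -1) ⊕ (7 ⊗ 5)) = -1

Expand innermost to outermost. Recall ⊕ takes the minimum of its arguments and ⊗ takes their sum. Working out the expression ((7 ⊕ -1) ⊕ (7 ⊗ 5)) gives -1.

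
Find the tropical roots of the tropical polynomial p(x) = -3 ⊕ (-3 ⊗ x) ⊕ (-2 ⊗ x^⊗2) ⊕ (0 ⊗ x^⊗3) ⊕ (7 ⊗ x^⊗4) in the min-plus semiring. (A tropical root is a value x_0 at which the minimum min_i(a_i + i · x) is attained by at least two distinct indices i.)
Roots: {-7, -2, -1, 0}

Each tropical root is a break point of the lower envelope of the lines y = a_i + i · x (there are 5 lines, with slopes 0, 1, ..., 4). Only the lines that attain the minimum somewhere contribute to roots; other lines are dominated. Here the surviving (envelope) indices are i = 4, i = 3, i = 2, i = 1, i = 0.
Intersections between consecutive envelope lines give the roots: for adjacent envelope indices i < j the intersection is x = (a_i − a_j) / (j − i). Reading off the sorted break points: {-7, -2, -1, 0}.
Verification: at each break x_0, at least two indices attain the minimum of min_i(a_i + i · x_0).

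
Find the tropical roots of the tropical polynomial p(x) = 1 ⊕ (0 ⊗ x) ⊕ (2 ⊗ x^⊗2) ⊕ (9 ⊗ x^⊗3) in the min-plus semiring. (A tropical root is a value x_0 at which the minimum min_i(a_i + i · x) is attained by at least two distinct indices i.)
Roots: {-7, -2, 1}

Each tropical root is a break point of the lower envelope of the lines y = a_i + i · x (there are 4 lines, with slopes 0, 1, ..., 3). Only the lines that attain the minimum somewhere contribute to roots; other lines are dominated. Here the surviving (envelope) indices are i = 3, i = 2, i = 1, i = 0.
Intersections between consecutive envelope lines give the roots: for adjacent envelope indices i < j the intersection is x = (a_i − a_j) / (j − i). Reading off the sorted break points: {-7, -2, 1}.
Verification: at each break x_0, at least two indices attain the minimum of min_i(a_i + i · x_0).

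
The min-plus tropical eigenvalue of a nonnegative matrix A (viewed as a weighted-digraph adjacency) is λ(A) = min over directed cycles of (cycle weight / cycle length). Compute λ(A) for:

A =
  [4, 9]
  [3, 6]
λ(A) = 4

Enumerate directed cycles and compute their means (weight / length). Sample:
  cycle 0 → 0: weight = 4, length = 1, mean = 4/1 ≈ 4.000
  cycle 1 → 1: weight = 6, length = 1, mean = 6/1 ≈ 6.000
  cycle 0 → 1 → 0: weight = 12, length = 2, mean = 12/2 ≈ 6.000
  cycle 1 → 0 → 1: weight = 12, length = 2, mean = 12/2 ≈ 6.000
Minimum mean = 4.000, attained e.g. along the cycle 0 → 0 with weight 4 and length 1. So λ(A) = 4/1 = 4.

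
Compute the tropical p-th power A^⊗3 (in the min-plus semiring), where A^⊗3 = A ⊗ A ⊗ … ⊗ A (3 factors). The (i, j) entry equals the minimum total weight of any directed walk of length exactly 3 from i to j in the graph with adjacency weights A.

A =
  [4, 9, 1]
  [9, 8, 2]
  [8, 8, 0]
A^⊗3 =
  [9, 9, 1]
  [10, 10, 2]
  [8, 8, 0]

Each entry (A^⊗3)_ij equals the minimum over all length-3 walks i = v_0 → v_1 → … → v_3 = j of Σ_t A[v_t][v_{t+1}]. For example, for (i, j) = (0, 2) we minimise over 9 possible intermediate vertex sequences; the minimum is 1, attained along the walk 0 → 2 → 2 → 2.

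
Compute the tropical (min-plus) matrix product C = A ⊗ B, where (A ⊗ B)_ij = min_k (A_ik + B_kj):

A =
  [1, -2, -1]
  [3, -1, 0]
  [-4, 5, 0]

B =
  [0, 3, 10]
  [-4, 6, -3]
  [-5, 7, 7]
A ⊗ B =
  [-6, 4, -5]
  [-5, 5, -4]
  [-5, -1, 2]

Apply the min-plus product entry-by-entry:
  C[0][0] = min over k of (A[0][0] + B[0][0] = 1 + 0 = 1, A[0][1] + B[1][0] = -2 + -4 = -6, A[0][2] + B[2][0] = -1 + -5 = -6) = -6 (attained at k = 1)
  C[0][1] = min over k of (A[0][0] + B[0][1] = 1 + 3 = 4, A[0][1] + B[1][1] = -2 + 6 = 4, A[0][2] + B[2][1] = -1 + 7 = 6) = 4 (attained at k = 0)
  C[0][2] = min over k of (A[0][0] + B[0][2] = 1 + 10 = 11, A[0][1] + B[1][2] = -2 + -3 = -5, A[0][2] + B[2][2] = -1 + 7 = 6) = -5 (attained at k = 1)
  C[1][0] = min over k of (A[1][0] + B[0][0] = 3 + 0 = 3, A[1][1] + B[1][0] = -1 + -4 = -5, A[1][2] + B[2][0] = 0 + -5 = -5) = -5 (attained at k = 1)
  C[1][1] = min over k of (A[1][0] + B[0][1] = 3 + 3 = 6, A[1][1] + B[1][1] = -1 + 6 = 5, A[1][2] + B[2][1] = 0 + 7 = 7) = 5 (attained at k = 1)
  C[1][2] = min over k of (A[1][0] + B[0][2] = 3 + 10 = 13, A[1][1] + B[1][2] = -1 + -3 = -4, A[1][2] + B[2][2] = 0 + 7 = 7) = -4 (attained at k = 1)
  C[2][0] = min over k of (A[2][0] + B[0][0] = -4 + 0 = -4, A[2][1] + B[1][0] = 5 + -4 = 1, A[2][2] + B[2][0] = 0 + -5 = -5) = -5 (attained at k = 2)
  C[2][1] = min over k of (A[2][0] + B[0][1] = -4 + 3 = -1, A[2][1] + B[1][1] = 5 + 6 = 11, A[2][2] + B[2][1] = 0 + 7 = 7) = -1 (attained at k = 0)
  C[2][2] = min over k of (A[2][0] + B[0][2] = -4 + 10 = 6, A[2][1] + B[1][2] = 5 + -3 = 2, A[2][2] + B[2][2] = 0 + 7 = 7) = 2 (attained at k = 1)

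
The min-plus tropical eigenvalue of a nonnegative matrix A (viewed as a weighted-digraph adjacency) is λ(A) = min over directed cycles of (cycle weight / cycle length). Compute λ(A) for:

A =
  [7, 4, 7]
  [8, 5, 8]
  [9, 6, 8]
λ(A) = 5

Enumerate directed cycles and compute their means (weight / length). Sample:
  cycle 0 → 0: weight = 7, length = 1, mean = 7/1 ≈ 7.000
  cycle 1 → 1: weight = 5, length = 1, mean = 5/1 ≈ 5.000
  cycle 2 → 2: weight = 8, length = 1, mean = 8/1 ≈ 8.000
  cycle 0 → 1 → 0: weight = 12, length = 2, mean = 12/2 ≈ 6.000
  cycle 0 → 2 → 0: weight = 16, length = 2, mean = 16/2 ≈ 8.000
  cycle 1 → 0 → 1: weight = 12, length = 2, mean = 12/2 ≈ 6.000
Minimum mean = 5.000, attained e.g. along the cycle 1 → 1 with weight 5 and length 1. So λ(A) = 5/1 = 5.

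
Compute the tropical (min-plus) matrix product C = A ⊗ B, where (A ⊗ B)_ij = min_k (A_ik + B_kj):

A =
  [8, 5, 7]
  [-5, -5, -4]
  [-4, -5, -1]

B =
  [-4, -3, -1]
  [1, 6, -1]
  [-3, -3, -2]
A ⊗ B =
  [4, 4, 4]
  [-9, -8, -6]
  [-8, -7, -6]

Apply the min-plus product entry-by-entry:
  C[0][0] = min over k of (A[0][0] + B[0][0] = 8 + -4 = 4, A[0][1] + B[1][0] = 5 + 1 = 6, A[0][2] + B[2][0] = 7 + -3 = 4) = 4 (attained at k = 0)
  C[0][1] = min over k of (A[0][0] + B[0][1] = 8 + -3 = 5, A[0][1] + B[1][1] = 5 + 6 = 11, A[0][2] + B[2][1] = 7 + -3 = 4) = 4 (attained at k = 2)
  C[0][2] = min over k of (A[0][0] + B[0][2] = 8 + -1 = 7, A[0][1] + B[1][2] = 5 + -1 = 4, A[0][2] + B[2][2] = 7 + -2 = 5) = 4 (attained at k = 1)
  C[1][0] = min over k of (A[1][0] + B[0][0] = -5 + -4 = -9, A[1][1] + B[1][0] = -5 + 1 = -4, A[1][2] + B[2][0] = -4 + -3 = -7) = -9 (attained at k = 0)
  C[1][1] = min over k of (A[1][0] + B[0][1] = -5 + -3 = -8, A[1][1] + B[1][1] = -5 + 6 = 1, A[1][2] + B[2][1] = -4 + -3 = -7) = -8 (attained at k = 0)
  C[1][2] = min over k of (A[1][0] + B[0][2] = -5 + -1 = -6, A[1][1] + B[1][2] = -5 + -1 = -6, A[1][2] + B[2][2] = -4 + -2 = -6) = -6 (attained at k = 0)
  C[2][0] = min over k of (A[2][0] + B[0][0] = -4 + -4 = -8, A[2][1] + B[1][0] = -5 + 1 = -4, A[2][2] + B[2][0] = -1 + -3 = -4) = -8 (attained at k = 0)
  C[2][1] = min over k of (A[2][0] + B[0][1] = -4 + -3 = -7, A[2][1] + B[1][1] = -5 + 6 = 1, A[2][2] + B[2][1] = -1 + -3 = -4) = -7 (attained at k = 0)
  C[2][2] = min over k of (A[2][0] + B[0][2] = -4 + -1 = -5, A[2][1] + B[1][2] = -5 + -1 = -6, A[2][2] + B[2][2] = -1 + -2 = -3) = -6 (attained at k = 1)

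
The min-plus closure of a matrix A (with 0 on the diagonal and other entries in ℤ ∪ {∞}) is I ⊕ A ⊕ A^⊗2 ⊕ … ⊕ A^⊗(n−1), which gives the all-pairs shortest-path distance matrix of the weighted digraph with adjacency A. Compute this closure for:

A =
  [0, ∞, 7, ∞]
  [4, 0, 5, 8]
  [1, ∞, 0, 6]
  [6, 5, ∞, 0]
Closure =
  [0, 18, 7, 13]
  [4, 0, 5, 8]
  [1, 11, 0, 6]
  [6, 5, 10, 0]

This is the Floyd-Warshall all-pairs shortest-path computation. For each intermediate vertex k = 0, 1, …, 3, update dist[i][j] ← min(dist[i][j], dist[i][k] + dist[k][j]). The final matrix gives, for each (i, j), the minimum total weight of any directed path from i to j (possibly empty when i = j).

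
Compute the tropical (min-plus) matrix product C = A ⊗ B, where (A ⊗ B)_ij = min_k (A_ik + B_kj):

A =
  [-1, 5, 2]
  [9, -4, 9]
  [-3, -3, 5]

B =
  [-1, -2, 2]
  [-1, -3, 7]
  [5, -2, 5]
A ⊗ B =
  [-2, -3, 1]
  [-5, -7, 3]
  [-4, -6, -1]

Apply the min-plus product entry-by-entry:
  C[0][0] = min over k of (A[0][0] + B[0][0] = -1 + -1 = -2, A[0][1] + B[1][0] = 5 + -1 = 4, A[0][2] + B[2][0] = 2 + 5 = 7) = -2 (attained at k = 0)
  C[0][1] = min over k of (A[0][0] + B[0][1] = -1 + -2 = -3, A[0][1] + B[1][1] = 5 + -3 = 2, A[0][2] + B[2][1] = 2 + -2 = 0) = -3 (attained at k = 0)
  C[0][2] = min over k of (A[0][0] + B[0][2] = -1 + 2 = 1, A[0][1] + B[1][2] = 5 + 7 = 12, A[0][2] + B[2][2] = 2 + 5 = 7) = 1 (attained at k = 0)
  C[1][0] = min over k of (A[1][0] + B[0][0] = 9 + -1 = 8, A[1][1] + B[1][0] = -4 + -1 = -5, A[1][2] + B[2][0] = 9 + 5 = 14) = -5 (attained at k = 1)
  C[1][1] = min over k of (A[1][0] + B[0][1] = 9 + -2 = 7, A[1][1] + B[1][1] = -4 + -3 = -7, A[1][2] + B[2][1] = 9 + -2 = 7) = -7 (attained at k = 1)
  C[1][2] = min over k of (A[1][0] + B[0][2] = 9 + 2 = 11, A[1][1] + B[1][2] = -4 + 7 = 3, A[1][2] + B[2][2] = 9 + 5 = 14) = 3 (attained at k = 1)
  C[2][0] = min over k of (A[2][0] + B[0][0] = -3 + -1 = -4, A[2][1] + B[1][0] = -3 + -1 = -4, A[2][2] + B[2][0] = 5 + 5 = 10) = -4 (attained at k = 0)
  C[2][1] = min over k of (A[2][0] + B[0][1] = -3 + -2 = -5, A[2][1] + B[1][1] = -3 + -3 = -6, A[2][2] + B[2][1] = 5 + -2 = 3) = -6 (attained at k = 1)
  C[2][2] = min over k of (A[2][0] + B[0][2] = -3 + 2 = -1, A[2][1] + B[1][2] = -3 + 7 = 4, A[2][2] + B[2][2] = 5 + 5 = 10) = -1 (attained at k = 0)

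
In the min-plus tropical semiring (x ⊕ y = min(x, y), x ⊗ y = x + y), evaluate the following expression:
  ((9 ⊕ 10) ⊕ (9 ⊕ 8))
((9 ⊕ 10) ⊕ (9 ⊕ 8)) = 8

Expand innermost to outermost. Recall ⊕ takes the minimum of its arguments and ⊗ takes their sum. Working out the expression ((9 ⊕ 10) ⊕ (9 ⊕ 8)) gives 8.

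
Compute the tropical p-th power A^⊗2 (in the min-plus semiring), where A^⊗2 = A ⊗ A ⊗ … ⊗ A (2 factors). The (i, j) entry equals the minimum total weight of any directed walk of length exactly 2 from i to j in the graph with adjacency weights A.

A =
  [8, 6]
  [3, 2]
A^⊗2 =
  [9, 8]
  [5, 4]

Each entry (A^⊗2)_ij equals the minimum over all length-2 walks i = v_0 → v_1 → … → v_2 = j of Σ_t A[v_t][v_{t+1}]. For example, for (i, j) = (0, 1) we minimise over 2 possible intermediate vertex sequences; the minimum is 8, attained along the walk 0 → 1 → 1.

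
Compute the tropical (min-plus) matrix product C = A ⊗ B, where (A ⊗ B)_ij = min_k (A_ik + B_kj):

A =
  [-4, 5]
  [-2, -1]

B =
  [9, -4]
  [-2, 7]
A ⊗ B =
  [3, -8]
  [-3, -6]

Apply the min-plus product entry-by-entry:
  C[0][0] = min over k of (A[0][0] + B[0][0] = -4 + 9 = 5, A[0][1] + B[1][0] = 5 + -2 = 3) = 3 (attained at k = 1)
  C[0][1] = min over k of (A[0][0] + B[0][1] = -4 + -4 = -8, A[0][1] + B[1][1] = 5 + 7 = 12) = -8 (attained at k = 0)
  C[1][0] = min over k of (A[1][0] + B[0][0] = -2 + 9 = 7, A[1][1] + B[1][0] = -1 + -2 = -3) = -3 (attained at k = 1)
  C[1][1] = min over k of (A[1][0] + B[0][1] = -2 + -4 = -6, A[1][1] + B[1][1] = -1 + 7 = 6) = -6 (attained at k = 0)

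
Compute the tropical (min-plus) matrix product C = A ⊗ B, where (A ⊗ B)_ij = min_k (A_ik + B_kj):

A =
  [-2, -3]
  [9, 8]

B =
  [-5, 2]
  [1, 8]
A ⊗ B =
  [-7, 0]
  [4, 11]

Apply the min-plus product entry-by-entry:
  C[0][0] = min over k of (A[0][0] + B[0][0] = -2 + -5 = -7, A[0][1] + B[1][0] = -3 + 1 = -2) = -7 (attained at k = 0)
  C[0][1] = min over k of (A[0][0] + B[0][1] = -2 + 2 = 0, A[0][1] + B[1][1] = -3 + 8 = 5) = 0 (attained at k = 0)
  C[1][0] = min over k of (A[1][0] + B[0][0] = 9 + -5 = 4, A[1][1] + B[1][0] = 8 + 1 = 9) = 4 (attained at k = 0)
  C[1][1] = min over k of (A[1][0] + B[0][1] = 9 + 2 = 11, A[1][1] + B[1][1] = 8 + 8 = 16) = 11 (attained at k = 0)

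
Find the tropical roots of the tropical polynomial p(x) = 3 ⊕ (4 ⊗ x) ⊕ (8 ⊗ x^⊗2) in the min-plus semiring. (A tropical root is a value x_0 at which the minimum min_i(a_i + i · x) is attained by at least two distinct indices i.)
Roots: {-4, -1}

Each tropical root is a break point of the lower envelope of the lines y = a_i + i · x (there are 3 lines, with slopes 0, 1, ..., 2). Only the lines that attain the minimum somewhere contribute to roots; other lines are dominated. Here the surviving (envelope) indices are i = 2, i = 1, i = 0.
Intersections between consecutive envelope lines give the roots: for adjacent envelope indices i < j the intersection is x = (a_i − a_j) / (j − i). Reading off the sorted break points: {-4, -1}.
Verification: at each break x_0, at least two indices attain the minimum of min_i(a_i + i · x_0).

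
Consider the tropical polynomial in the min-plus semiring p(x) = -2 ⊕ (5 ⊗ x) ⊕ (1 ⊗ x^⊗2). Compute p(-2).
p(-2) = -3

A tropical monomial a ⊗ x^⊗i evaluates to a + i · x. Evaluating each term at x = -2:
  Term 0 contributes -2 + 0 · -2 = -2
  Term 1 contributes 5 + 1 · -2 = 3
  Term 2 contributes 1 + 2 · -2 = -3
p(-2) = ⊕ of these = min[-2, 3, -3] = -3.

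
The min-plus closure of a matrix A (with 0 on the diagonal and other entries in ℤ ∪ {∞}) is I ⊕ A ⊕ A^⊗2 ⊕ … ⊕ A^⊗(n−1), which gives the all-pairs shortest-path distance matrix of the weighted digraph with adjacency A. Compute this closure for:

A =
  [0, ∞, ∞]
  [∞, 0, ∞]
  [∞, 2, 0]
Closure =
  [0, ∞, ∞]
  [∞, 0, ∞]
  [∞, 2, 0]

This is the Floyd-Warshall all-pairs shortest-path computation. For each intermediate vertex k = 0, 1, …, 2, update dist[i][j] ← min(dist[i][j], dist[i][k] + dist[k][j]). The final matrix gives, for each (i, j), the minimum total weight of any directed path from i to j (possibly empty when i = j).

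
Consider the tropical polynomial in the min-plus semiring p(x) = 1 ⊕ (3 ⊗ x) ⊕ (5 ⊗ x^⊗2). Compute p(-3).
p(-3) = -1

A tropical monomial a ⊗ x^⊗i evaluates to a + i · x. Evaluating each term at x = -3:
  Term 0 contributes 1 + 0 · -3 = 1
  Term 1 contributes 3 + 1 · -3 = 0
  Term 2 contributes 5 + 2 · -3 = -1
p(-3) = ⊕ of these = min[1, 0, -1] = -1.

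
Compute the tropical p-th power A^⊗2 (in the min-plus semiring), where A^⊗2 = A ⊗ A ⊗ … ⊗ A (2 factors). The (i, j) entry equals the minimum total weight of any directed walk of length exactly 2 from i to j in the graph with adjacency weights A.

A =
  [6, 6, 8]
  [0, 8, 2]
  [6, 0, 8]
A^⊗2 =
  [6, 8, 8]
  [6, 2, 8]
  [0, 8, 2]

Each entry (A^⊗2)_ij equals the minimum over all length-2 walks i = v_0 → v_1 → … → v_2 = j of Σ_t A[v_t][v_{t+1}]. For example, for (i, j) = (0, 2) we minimise over 3 possible intermediate vertex sequences; the minimum is 8, attained along the walk 0 → 1 → 2.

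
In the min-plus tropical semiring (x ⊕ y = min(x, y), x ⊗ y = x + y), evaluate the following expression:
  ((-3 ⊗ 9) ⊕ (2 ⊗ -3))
((-3 ⊗ 9) ⊕ (2 ⊗ -3)) = -1

Expand innermost to outermost. Recall ⊕ takes the minimum of its arguments and ⊗ takes their sum. Working out the expression ((-3 ⊗ 9) ⊕ (2 ⊗ -3)) gives -1.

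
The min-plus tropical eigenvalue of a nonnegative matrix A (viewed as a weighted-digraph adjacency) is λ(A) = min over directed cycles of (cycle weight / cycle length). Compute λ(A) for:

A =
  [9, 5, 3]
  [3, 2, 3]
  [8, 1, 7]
λ(A) = 2

Enumerate directed cycles and compute their means (weight / length). Sample:
  cycle 0 → 0: weight = 9, length = 1, mean = 9/1 ≈ 9.000
  cycle 1 → 1: weight = 2, length = 1, mean = 2/1 ≈ 2.000
  cycle 2 → 2: weight = 7, length = 1, mean = 7/1 ≈ 7.000
  cycle 0 → 1 → 0: weight = 8, length = 2, mean = 8/2 ≈ 4.000
  cycle 0 → 2 → 0: weight = 11, length = 2, mean = 11/2 ≈ 5.500
  cycle 1 → 0 → 1: weight = 8, length = 2, mean = 8/2 ≈ 4.000
Minimum mean = 2.000, attained e.g. along the cycle 1 → 1 with weight 2 and length 1. So λ(A) = 2/1 = 2.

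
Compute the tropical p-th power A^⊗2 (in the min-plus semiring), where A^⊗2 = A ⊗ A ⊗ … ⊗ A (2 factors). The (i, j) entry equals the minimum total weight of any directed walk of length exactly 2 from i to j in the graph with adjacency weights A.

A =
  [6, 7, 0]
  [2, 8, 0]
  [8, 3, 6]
A^⊗2 =
  [8, 3, 6]
  [8, 3, 2]
  [5, 9, 3]

Each entry (A^⊗2)_ij equals the minimum over all length-2 walks i = v_0 → v_1 → … → v_2 = j of Σ_t A[v_t][v_{t+1}]. For example, for (i, j) = (0, 2) we minimise over 3 possible intermediate vertex sequences; the minimum is 6, attained along the walk 0 → 0 → 2.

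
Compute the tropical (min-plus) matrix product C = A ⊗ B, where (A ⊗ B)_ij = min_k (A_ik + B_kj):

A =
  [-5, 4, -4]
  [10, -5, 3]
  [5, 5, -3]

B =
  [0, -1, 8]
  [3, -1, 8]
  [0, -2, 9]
A ⊗ B =
  [-5, -6, 3]
  [-2, -6, 3]
  [-3, -5, 6]

Apply the min-plus product entry-by-entry:
  C[0][0] = min over k of (A[0][0] + B[0][0] = -5 + 0 = -5, A[0][1] + B[1][0] = 4 + 3 = 7, A[0][2] + B[2][0] = -4 + 0 = -4) = -5 (attained at k = 0)
  C[0][1] = min over k of (A[0][0] + B[0][1] = -5 + -1 = -6, A[0][1] + B[1][1] = 4 + -1 = 3, A[0][2] + B[2][1] = -4 + -2 = -6) = -6 (attained at k = 0)
  C[0][2] = min over k of (A[0][0] + B[0][2] = -5 + 8 = 3, A[0][1] + B[1][2] = 4 + 8 = 12, A[0][2] + B[2][2] = -4 + 9 = 5) = 3 (attained at k = 0)
  C[1][0] = min over k of (A[1][0] + B[0][0] = 10 + 0 = 10, A[1][1] + B[1][0] = -5 + 3 = -2, A[1][2] + B[2][0] = 3 + 0 = 3) = -2 (attained at k = 1)
  C[1][1] = min over k of (A[1][0] + B[0][1] = 10 + -1 = 9, A[1][1] + B[1][1] = -5 + -1 = -6, A[1][2] + B[2][1] = 3 + -2 = 1) = -6 (attained at k = 1)
  C[1][2] = min over k of (A[1][0] + B[0][2] = 10 + 8 = 18, A[1][1] + B[1][2] = -5 + 8 = 3, A[1][2] + B[2][2] = 3 + 9 = 12) = 3 (attained at k = 1)
  C[2][0] = min over k of (A[2][0] + B[0][0] = 5 + 0 = 5, A[2][1] + B[1][0] = 5 + 3 = 8, A[2][2] + B[2][0] = -3 + 0 = -3) = -3 (attained at k = 2)
  C[2][1] = min over k of (A[2][0] + B[0][1] = 5 + -1 = 4, A[2][1] + B[1][1] = 5 + -1 = 4, A[2][2] + B[2][1] = -3 + -2 = -5) = -5 (attained at k = 2)
  C[2][2] = min over k of (A[2][0] + B[0][2] = 5 + 8 = 13, A[2][1] + B[1][2] = 5 + 8 = 13, A[2][2] + B[2][2] = -3 + 9 = 6) = 6 (attained at k = 2)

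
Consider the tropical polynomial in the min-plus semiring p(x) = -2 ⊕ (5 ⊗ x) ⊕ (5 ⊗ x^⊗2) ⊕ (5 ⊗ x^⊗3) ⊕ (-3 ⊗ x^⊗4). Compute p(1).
p(1) = -2

A tropical monomial a ⊗ x^⊗i evaluates to a + i · x. Evaluating each term at x = 1:
  Term 0 contributes -2 + 0 · 1 = -2
  Term 1 contributes 5 + 1 · 1 = 6
  Term 2 contributes 5 + 2 · 1 = 7
  Term 3 contributes 5 + 3 · 1 = 8
  Term 4 contributes -3 + 4 · 1 = 1
p(1) = ⊕ of these = min[-2, 6, 7, 8, 1] = -2.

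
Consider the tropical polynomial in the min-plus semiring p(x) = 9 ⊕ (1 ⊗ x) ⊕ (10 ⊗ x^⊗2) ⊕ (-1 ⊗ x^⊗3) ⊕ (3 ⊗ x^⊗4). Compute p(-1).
p(-1) = -4

A tropical monomial a ⊗ x^⊗i evaluates to a + i · x. Evaluating each term at x = -1:
  Term 0 contributes 9 + 0 · -1 = 9
  Term 1 contributes 1 + 1 · -1 = 0
  Term 2 contributes 10 + 2 · -1 = 8
  Term 3 contributes -1 + 3 · -1 = -4
  Term 4 contributes 3 + 4 · -1 = -1
p(-1) = ⊕ of these = min[9, 0, 8, -4, -1] = -4.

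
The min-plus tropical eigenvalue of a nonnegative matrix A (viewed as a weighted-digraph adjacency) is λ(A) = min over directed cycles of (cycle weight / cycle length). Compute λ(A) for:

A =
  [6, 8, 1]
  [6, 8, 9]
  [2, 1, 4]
λ(A) = 3/2

Enumerate directed cycles and compute their means (weight / length). Sample:
  cycle 0 → 0: weight = 6, length = 1, mean = 6/1 ≈ 6.000
  cycle 1 → 1: weight = 8, length = 1, mean = 8/1 ≈ 8.000
  cycle 2 → 2: weight = 4, length = 1, mean = 4/1 ≈ 4.000
  cycle 0 → 1 → 0: weight = 14, length = 2, mean = 14/2 ≈ 7.000
  cycle 0 → 2 → 0: weight = 3, length = 2, mean = 3/2 ≈ 1.500
  cycle 1 → 0 → 1: weight = 14, length = 2, mean = 14/2 ≈ 7.000
Minimum mean = 1.500, attained e.g. along the cycle 0 → 2 → 0 with weight 3 and length 2. So λ(A) = 3/2 = 3/2.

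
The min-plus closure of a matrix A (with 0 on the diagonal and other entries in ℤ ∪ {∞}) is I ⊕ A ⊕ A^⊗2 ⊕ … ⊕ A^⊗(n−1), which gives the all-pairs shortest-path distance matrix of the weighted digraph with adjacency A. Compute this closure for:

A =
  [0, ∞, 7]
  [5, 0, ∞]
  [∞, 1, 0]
Closure =
  [0, 8, 7]
  [5, 0, 12]
  [6, 1, 0]

This is the Floyd-Warshall all-pairs shortest-path computation. For each intermediate vertex k = 0, 1, …, 2, update dist[i][j] ← min(dist[i][j], dist[i][k] + dist[k][j]). The final matrix gives, for each (i, j), the minimum total weight of any directed path from i to j (possibly empty when i = j).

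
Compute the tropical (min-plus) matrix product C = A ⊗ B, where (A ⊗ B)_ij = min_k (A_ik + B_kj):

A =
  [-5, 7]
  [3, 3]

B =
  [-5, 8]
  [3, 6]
A ⊗ B =
  [-10, 3]
  [-2, 9]

Apply the min-plus product entry-by-entry:
  C[0][0] = min over k of (A[0][0] + B[0][0] = -5 + -5 = -10, A[0][1] + B[1][0] = 7 + 3 = 10) = -10 (attained at k = 0)
  C[0][1] = min over k of (A[0][0] + B[0][1] = -5 + 8 = 3, A[0][1] + B[1][1] = 7 + 6 = 13) = 3 (attained at k = 0)
  C[1][0] = min over k of (A[1][0] + B[0][0] = 3 + -5 = -2, A[1][1] + B[1][0] = 3 + 3 = 6) = -2 (attained at k = 0)
  C[1][1] = min over k of (A[1][0] + B[0][1] = 3 + 8 = 11, A[1][1] + B[1][1] = 3 + 6 = 9) = 9 (attained at k = 1)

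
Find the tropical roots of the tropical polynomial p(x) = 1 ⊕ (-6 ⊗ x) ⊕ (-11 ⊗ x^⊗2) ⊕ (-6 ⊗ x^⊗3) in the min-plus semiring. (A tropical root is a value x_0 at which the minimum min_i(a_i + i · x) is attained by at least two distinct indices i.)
Roots: {-5, 5, 7}

Each tropical root is a break point of the lower envelope of the lines y = a_i + i · x (there are 4 lines, with slopes 0, 1, ..., 3). Only the lines that attain the minimum somewhere contribute to roots; other lines are dominated. Here the surviving (envelope) indices are i = 3, i = 2, i = 1, i = 0.
Intersections between consecutive envelope lines give the roots: for adjacent envelope indices i < j the intersection is x = (a_i − a_j) / (j − i). Reading off the sorted break points: {-5, 5, 7}.
Verification: at each break x_0, at least two indices attain the minimum of min_i(a_i + i · x_0).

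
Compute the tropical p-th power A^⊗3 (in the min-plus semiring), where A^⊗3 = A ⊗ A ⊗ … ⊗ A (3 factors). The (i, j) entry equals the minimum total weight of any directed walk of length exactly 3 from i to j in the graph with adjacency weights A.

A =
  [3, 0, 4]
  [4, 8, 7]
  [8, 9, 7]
A^⊗3 =
  [7, 4, 8]
  [8, 7, 11]
  [12, 11, 15]

Each entry (A^⊗3)_ij equals the minimum over all length-3 walks i = v_0 → v_1 → … → v_3 = j of Σ_t A[v_t][v_{t+1}]. For example, for (i, j) = (0, 2) we minimise over 9 possible intermediate vertex sequences; the minimum is 8, attained along the walk 0 → 1 → 0 → 2.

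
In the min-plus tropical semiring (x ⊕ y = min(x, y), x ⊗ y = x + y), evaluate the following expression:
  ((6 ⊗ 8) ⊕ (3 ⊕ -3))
((6 ⊗ 8) ⊕ (3 ⊕ -3)) = -3

Expand innermost to outermost. Recall ⊕ takes the minimum of its arguments and ⊗ takes their sum. Working out the expression ((6 ⊗ 8) ⊕ (3 ⊕ -3)) gives -3.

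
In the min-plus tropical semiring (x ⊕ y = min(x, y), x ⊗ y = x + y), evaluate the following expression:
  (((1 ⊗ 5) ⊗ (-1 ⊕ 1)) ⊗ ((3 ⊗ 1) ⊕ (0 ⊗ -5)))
(((1 ⊗ 5) ⊗ (-1 ⊕ 1)) ⊗ ((3 ⊗ 1) ⊕ (0 ⊗ -5))) = 0

Expand innermost to outermost. Recall ⊕ takes the minimum of its arguments and ⊗ takes their sum. Working out the expression (((1 ⊗ 5) ⊗ (-1 ⊕ 1)) ⊗ ((3 ⊗ 1) ⊕ (0 ⊗ -5))) gives 0.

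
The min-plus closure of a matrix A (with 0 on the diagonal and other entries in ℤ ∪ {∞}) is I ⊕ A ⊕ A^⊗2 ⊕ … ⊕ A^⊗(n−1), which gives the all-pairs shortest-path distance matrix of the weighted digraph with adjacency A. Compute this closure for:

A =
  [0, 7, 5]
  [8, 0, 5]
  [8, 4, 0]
Closure =
  [0, 7, 5]
  [8, 0, 5]
  [8, 4, 0]

This is the Floyd-Warshall all-pairs shortest-path computation. For each intermediate vertex k = 0, 1, …, 2, update dist[i][j] ← min(dist[i][j], dist[i][k] + dist[k][j]). The final matrix gives, for each (i, j), the minimum total weight of any directed path from i to j (possibly empty when i = j).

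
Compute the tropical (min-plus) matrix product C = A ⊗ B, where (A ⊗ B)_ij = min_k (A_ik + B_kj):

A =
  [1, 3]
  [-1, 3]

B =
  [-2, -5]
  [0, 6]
A ⊗ B =
  [-1, -4]
  [-3, -6]

Apply the min-plus product entry-by-entry:
  C[0][0] = min over k of (A[0][0] + B[0][0] = 1 + -2 = -1, A[0][1] + B[1][0] = 3 + 0 = 3) = -1 (attained at k = 0)
  C[0][1] = min over k of (A[0][0] + B[0][1] = 1 + -5 = -4, A[0][1] + B[1][1] = 3 + 6 = 9) = -4 (attained at k = 0)
  C[1][0] = min over k of (A[1][0] + B[0][0] = -1 + -2 = -3, A[1][1] + B[1][0] = 3 + 0 = 3) = -3 (attained at k = 0)
  C[1][1] = min over k of (A[1][0] + B[0][1] = -1 + -5 = -6, A[1][1] + B[1][1] = 3 + 6 = 9) = -6 (attained at k = 0)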